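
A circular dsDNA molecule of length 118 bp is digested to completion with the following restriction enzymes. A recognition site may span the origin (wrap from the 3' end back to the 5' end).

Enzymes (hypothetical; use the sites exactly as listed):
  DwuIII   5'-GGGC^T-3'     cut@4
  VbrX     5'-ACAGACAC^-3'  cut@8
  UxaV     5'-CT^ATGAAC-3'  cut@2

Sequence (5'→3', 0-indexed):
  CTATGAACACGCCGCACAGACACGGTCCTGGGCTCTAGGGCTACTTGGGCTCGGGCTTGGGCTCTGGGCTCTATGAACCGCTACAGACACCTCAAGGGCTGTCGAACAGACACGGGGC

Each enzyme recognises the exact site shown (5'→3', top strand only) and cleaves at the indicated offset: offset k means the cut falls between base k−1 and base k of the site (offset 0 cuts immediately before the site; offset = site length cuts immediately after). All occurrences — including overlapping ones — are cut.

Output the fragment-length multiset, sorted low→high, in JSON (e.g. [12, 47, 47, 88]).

Scan for sites:
  DwuIII GGGCT/4: at [29, 37, 46, 52, 58, 65, 95] ⇒ [33, 41, 50, 56, 62, 69, 99]
  VbrX ACAGACAC/8: at [15, 82, 105] ⇒ [23, 90, 113]
  UxaV CTATGAAC/2: at [0, 70] ⇒ [2, 72]

Pooled cuts: [2, 23, 33, 41, 50, 56, 62, 69, 72, 90, 99, 113]

Fragment lengths:
  2→23: 21 bp
  23→33: 10 bp
  33→41: 8 bp
  41→50: 9 bp
  50→56: 6 bp
  56→62: 6 bp
  62→69: 7 bp
  69→72: 3 bp
  72→90: 18 bp
  90→99: 9 bp
  99→113: 14 bp
  113→2 (wrap): 118-113+2 = 7 bp

[3,6,6,7,7,8,9,9,10,14,18,21]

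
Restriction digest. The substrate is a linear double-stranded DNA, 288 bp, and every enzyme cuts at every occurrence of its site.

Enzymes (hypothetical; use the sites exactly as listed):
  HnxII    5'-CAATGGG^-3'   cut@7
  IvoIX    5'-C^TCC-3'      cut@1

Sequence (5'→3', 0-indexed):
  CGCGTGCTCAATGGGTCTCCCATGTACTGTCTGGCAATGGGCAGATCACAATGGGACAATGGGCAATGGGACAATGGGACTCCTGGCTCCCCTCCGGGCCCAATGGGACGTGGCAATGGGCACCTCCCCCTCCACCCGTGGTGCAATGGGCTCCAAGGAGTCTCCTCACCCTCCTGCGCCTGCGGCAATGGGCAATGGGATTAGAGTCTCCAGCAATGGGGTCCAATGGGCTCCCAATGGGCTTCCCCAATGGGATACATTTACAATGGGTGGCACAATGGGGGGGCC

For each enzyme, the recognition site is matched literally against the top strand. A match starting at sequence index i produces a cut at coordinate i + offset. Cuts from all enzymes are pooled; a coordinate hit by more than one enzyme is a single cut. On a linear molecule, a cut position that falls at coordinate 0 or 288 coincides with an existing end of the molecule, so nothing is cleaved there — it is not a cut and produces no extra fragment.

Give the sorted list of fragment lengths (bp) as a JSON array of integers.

Scan for sites:
  HnxII (CAATGGG, off=7): starts [8, 34, 48, 56, 63, 71, 100, 113, 143, 185, 192, 213, 223, 234, 247, 263, 275] → cuts [15, 41, 55, 63, 70, 78, 107, 120, 150, 192, 199, 220, 230, 241, 254, 270, 282]
  IvoIX (CTCC, off=1): starts [16, 79, 86, 91, 123, 129, 150, 161, 170, 207, 230] → cuts [17, 80, 87, 92, 124, 130, 151, 162, 171, 208, 231]

Pooled cuts: [15, 17, 41, 55, 63, 70, 78, 80, 87, 92, 107, 120, 124, 130, 150, 151, 162, 171, 192, 199, 208, 220, 230, 231, 241, 254, 270, 282]

Fragments:
  [0,15): 15 bp
  [15,17): 2 bp
  [17,41): 24 bp
  [41,55): 14 bp
  [55,63): 8 bp
  [63,70): 7 bp
  [70,78): 8 bp
  [78,80): 2 bp
  [80,87): 7 bp
  [87,92): 5 bp
  [92,107): 15 bp
  [107,120): 13 bp
  [120,124): 4 bp
  [124,130): 6 bp
  [130,150): 20 bp
  [150,151): 1 bp
  [151,162): 11 bp
  [162,171): 9 bp
  [171,192): 21 bp
  [192,199): 7 bp
  [199,208): 9 bp
  [208,220): 12 bp
  [220,230): 10 bp
  [230,231): 1 bp
  [231,241): 10 bp
  [241,254): 13 bp
  [254,270): 16 bp
  [270,282): 12 bp
  [282,288): 6 bp

[1,1,2,2,4,5,6,6,7,7,7,8,8,9,9,10,10,11,12,12,13,13,14,15,15,16,20,21,24]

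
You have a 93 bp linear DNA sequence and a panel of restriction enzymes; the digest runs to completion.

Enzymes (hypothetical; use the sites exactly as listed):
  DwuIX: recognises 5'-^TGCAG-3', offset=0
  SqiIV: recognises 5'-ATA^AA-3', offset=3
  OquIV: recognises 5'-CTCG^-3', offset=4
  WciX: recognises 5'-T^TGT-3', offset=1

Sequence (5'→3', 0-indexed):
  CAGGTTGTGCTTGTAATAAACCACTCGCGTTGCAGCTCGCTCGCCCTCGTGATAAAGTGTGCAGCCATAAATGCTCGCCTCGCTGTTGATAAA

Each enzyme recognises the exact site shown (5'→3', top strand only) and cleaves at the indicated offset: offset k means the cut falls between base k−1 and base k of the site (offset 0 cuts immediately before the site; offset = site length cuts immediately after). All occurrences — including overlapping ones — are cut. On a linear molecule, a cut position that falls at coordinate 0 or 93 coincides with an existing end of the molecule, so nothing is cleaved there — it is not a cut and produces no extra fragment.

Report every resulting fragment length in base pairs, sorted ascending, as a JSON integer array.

Site scan:
  DwuIX (TGCAG, off=0): starts [30, 59] → cuts [30, 59]
  SqiIV (ATAAA, off=3): starts [15, 51, 66, 88] → cuts [18, 54, 69, 91]
  OquIV (CTCG, off=4): starts [23, 35, 39, 45, 73, 78] → cuts [27, 39, 43, 49, 77, 82]
  WciX (TTGT, off=1): starts [4, 10] → cuts [5, 11]

Pooled cuts: [5, 11, 18, 27, 30, 39, 43, 49, 54, 59, 69, 77, 82, 91]

Fragment lengths:
  [0,5): 5 bp
  [5,11): 6 bp
  [11,18): 7 bp
  [18,27): 9 bp
  [27,30): 3 bp
  [30,39): 9 bp
  [39,43): 4 bp
  [43,49): 6 bp
  [49,54): 5 bp
  [54,59): 5 bp
  [59,69): 10 bp
  [69,77): 8 bp
  [77,82): 5 bp
  [82,91): 9 bp
  [91,93): 2 bp

[2,3,4,5,5,5,5,6,6,7,8,9,9,9,10]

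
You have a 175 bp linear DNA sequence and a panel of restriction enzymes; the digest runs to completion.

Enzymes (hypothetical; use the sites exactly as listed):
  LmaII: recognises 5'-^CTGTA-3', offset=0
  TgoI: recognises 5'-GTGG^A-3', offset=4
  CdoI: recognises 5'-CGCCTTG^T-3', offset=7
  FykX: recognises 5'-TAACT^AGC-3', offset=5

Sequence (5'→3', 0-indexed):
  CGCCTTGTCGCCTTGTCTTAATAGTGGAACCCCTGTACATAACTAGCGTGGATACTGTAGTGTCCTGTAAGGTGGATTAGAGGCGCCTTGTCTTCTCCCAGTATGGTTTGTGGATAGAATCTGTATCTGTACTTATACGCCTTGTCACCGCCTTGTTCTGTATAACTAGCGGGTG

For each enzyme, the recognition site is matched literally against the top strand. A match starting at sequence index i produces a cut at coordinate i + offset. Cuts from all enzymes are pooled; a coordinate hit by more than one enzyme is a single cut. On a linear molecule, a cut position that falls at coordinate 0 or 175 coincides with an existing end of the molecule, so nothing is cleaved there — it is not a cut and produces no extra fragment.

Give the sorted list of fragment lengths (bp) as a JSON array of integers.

Site scan:
  LmaII CTGTA/0: at [32, 54, 64, 120, 126, 157] ⇒ [32, 54, 64, 120, 126, 157]
  TgoI GTGGA/4: at [23, 47, 71, 109] ⇒ [27, 51, 75, 113]
  CdoI CGCCTTGT/7: at [0, 8, 83, 137, 148] ⇒ [7, 15, 90, 144, 155]
  FykX TAACTAGC/5: at [39, 162] ⇒ [44, 167]

Pooled cuts: [7, 15, 27, 32, 44, 51, 54, 64, 75, 90, 113, 120, 126, 144, 155, 157, 167]

Fragments:
  [0,7): 7 bp
  [7,15): 8 bp
  [15,27): 12 bp
  [27,32): 5 bp
  [32,44): 12 bp
  [44,51): 7 bp
  [51,54): 3 bp
  [54,64): 10 bp
  [64,75): 11 bp
  [75,90): 15 bp
  [90,113): 23 bp
  [113,120): 7 bp
  [120,126): 6 bp
  [126,144): 18 bp
  [144,155): 11 bp
  [155,157): 2 bp
  [157,167): 10 bp
  [167,175): 8 bp

[2,3,5,6,7,7,7,8,8,10,10,11,11,12,12,15,18,23]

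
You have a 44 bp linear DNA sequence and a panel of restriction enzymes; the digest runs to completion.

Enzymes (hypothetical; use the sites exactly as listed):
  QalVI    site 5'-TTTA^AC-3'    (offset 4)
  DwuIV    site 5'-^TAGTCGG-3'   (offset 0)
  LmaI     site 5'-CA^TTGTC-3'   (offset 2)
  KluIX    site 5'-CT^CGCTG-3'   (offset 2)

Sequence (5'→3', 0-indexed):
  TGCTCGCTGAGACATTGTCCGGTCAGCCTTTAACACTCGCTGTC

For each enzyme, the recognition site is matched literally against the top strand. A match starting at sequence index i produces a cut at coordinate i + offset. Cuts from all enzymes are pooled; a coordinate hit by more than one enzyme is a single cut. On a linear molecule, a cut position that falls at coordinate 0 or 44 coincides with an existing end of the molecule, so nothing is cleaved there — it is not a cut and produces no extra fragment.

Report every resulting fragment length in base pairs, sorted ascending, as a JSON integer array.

Per-enzyme occurrences:
  QalVI TTTAAC/4: at [28] ⇒ [32]
  DwuIV (TAGTCGG, off=0): no sites
  LmaI CATTGTC/2: at [12] ⇒ [14]
  KluIX CTCGCTG/2: at [2, 35] ⇒ [4, 37]

All cut coordinates (distinct, sorted): [4, 14, 32, 37]

Fragment lengths:
  [0,4): 4 bp
  [4,14): 10 bp
  [14,32): 18 bp
  [32,37): 5 bp
  [37,44): 7 bp

[4,5,7,10,18]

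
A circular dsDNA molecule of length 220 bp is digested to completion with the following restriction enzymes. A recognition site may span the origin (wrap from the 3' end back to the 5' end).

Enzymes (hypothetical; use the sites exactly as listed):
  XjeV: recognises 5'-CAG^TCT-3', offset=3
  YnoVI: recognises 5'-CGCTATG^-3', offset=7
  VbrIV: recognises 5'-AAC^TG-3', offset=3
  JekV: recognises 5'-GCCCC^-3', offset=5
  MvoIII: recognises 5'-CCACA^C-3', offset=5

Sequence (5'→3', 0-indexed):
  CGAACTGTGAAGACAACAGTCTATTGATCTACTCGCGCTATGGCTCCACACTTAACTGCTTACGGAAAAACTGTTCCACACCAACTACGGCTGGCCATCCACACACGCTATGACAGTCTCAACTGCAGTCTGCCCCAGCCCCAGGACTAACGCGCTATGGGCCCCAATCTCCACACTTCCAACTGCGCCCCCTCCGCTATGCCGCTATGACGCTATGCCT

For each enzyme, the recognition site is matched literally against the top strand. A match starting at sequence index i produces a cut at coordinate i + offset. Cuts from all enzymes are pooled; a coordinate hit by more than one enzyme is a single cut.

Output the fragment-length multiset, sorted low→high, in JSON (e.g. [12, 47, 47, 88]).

[4,5,6,6,6,7,8,8,8,8,8,8,8,9,9,10,10,14,15,17,23,23]

Per-enzyme occurrences:
  XjeV CAGTCT/3: at [16, 113, 125] ⇒ [19, 116, 128]
  YnoVI CGCTATG/7: at [35, 105, 152, 194, 202, 210] ⇒ [42, 112, 159, 201, 209, 217]
  VbrIV AACTG/3: at [2, 53, 68, 120, 180] ⇒ [5, 56, 71, 123, 183]
  JekV GCCCC/5: at [131, 137, 160, 186] ⇒ [136, 142, 165, 191]
  MvoIII CCACAC/5: at [45, 75, 98, 170] ⇒ [50, 80, 103, 175]

Pooled cuts: [5, 19, 42, 50, 56, 71, 80, 103, 112, 116, 123, 128, 136, 142, 159, 165, 175, 183, 191, 201, 209, 217]

Fragment lengths:
  5→19: 14 bp
  19→42: 23 bp
  42→50: 8 bp
  50→56: 6 bp
  56→71: 15 bp
  71→80: 9 bp
  80→103: 23 bp
  103→112: 9 bp
  112→116: 4 bp
  116→123: 7 bp
  123→128: 5 bp
  128→136: 8 bp
  136→142: 6 bp
  142→159: 17 bp
  159→165: 6 bp
  165→175: 10 bp
  175→183: 8 bp
  183→191: 8 bp
  191→201: 10 bp
  201→209: 8 bp
  209→217: 8 bp
  217→5 (wrap): 220-217+5 = 8 bp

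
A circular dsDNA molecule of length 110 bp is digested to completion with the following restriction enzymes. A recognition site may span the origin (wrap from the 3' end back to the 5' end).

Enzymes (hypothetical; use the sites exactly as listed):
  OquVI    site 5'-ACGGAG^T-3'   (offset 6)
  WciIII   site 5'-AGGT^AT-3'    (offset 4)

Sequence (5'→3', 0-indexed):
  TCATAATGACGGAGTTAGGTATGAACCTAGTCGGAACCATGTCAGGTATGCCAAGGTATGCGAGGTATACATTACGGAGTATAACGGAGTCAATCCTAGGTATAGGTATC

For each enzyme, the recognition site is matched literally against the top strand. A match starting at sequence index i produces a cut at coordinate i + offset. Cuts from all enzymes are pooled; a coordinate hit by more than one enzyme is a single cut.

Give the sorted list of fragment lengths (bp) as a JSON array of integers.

Site scan:
  OquVI (ACGGAGT, off=6): starts [8, 73, 83] → cuts [14, 79, 89]
  WciIII (AGGTAT, off=4): starts [16, 43, 53, 62, 97, 103] → cuts [20, 47, 57, 66, 101, 107]

All cut coordinates (distinct, sorted): [14, 20, 47, 57, 66, 79, 89, 101, 107]

Fragment lengths:
  14→20: 6 bp
  20→47: 27 bp
  47→57: 10 bp
  57→66: 9 bp
  66→79: 13 bp
  79→89: 10 bp
  89→101: 12 bp
  101→107: 6 bp
  107→14 (wrap): 110-107+14 = 17 bp

[6,6,9,10,10,12,13,17,27]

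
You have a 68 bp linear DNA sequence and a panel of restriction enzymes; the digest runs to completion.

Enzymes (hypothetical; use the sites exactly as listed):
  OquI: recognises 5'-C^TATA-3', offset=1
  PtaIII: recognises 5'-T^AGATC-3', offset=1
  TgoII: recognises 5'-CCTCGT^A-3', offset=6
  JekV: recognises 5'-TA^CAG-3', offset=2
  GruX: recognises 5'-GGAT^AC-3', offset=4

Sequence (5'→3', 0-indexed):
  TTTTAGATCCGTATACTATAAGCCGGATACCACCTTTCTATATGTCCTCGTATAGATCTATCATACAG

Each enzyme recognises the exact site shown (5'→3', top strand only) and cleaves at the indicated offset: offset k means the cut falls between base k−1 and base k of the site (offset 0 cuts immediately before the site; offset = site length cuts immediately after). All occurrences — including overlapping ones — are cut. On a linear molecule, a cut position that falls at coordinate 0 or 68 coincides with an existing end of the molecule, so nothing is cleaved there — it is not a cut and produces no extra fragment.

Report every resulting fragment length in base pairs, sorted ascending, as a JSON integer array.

Scan for sites:
  OquI (CTATA, off=1): starts [15, 37] → cuts [16, 38]
  PtaIII (TAGATC, off=1): starts [3, 52] → cuts [4, 53]
  TgoII (CCTCGTA, off=6): starts [45] → cuts [51]
  JekV (TACAG, off=2): starts [63] → cuts [65]
  GruX (GGATAC, off=4): starts [24] → cuts [28]

All cut coordinates (distinct, sorted): [4, 16, 28, 38, 51, 53, 65]

Fragment lengths:
  [0,4): 4 bp
  [4,16): 12 bp
  [16,28): 12 bp
  [28,38): 10 bp
  [38,51): 13 bp
  [51,53): 2 bp
  [53,65): 12 bp
  [65,68): 3 bp

[2,3,4,10,12,12,12,13]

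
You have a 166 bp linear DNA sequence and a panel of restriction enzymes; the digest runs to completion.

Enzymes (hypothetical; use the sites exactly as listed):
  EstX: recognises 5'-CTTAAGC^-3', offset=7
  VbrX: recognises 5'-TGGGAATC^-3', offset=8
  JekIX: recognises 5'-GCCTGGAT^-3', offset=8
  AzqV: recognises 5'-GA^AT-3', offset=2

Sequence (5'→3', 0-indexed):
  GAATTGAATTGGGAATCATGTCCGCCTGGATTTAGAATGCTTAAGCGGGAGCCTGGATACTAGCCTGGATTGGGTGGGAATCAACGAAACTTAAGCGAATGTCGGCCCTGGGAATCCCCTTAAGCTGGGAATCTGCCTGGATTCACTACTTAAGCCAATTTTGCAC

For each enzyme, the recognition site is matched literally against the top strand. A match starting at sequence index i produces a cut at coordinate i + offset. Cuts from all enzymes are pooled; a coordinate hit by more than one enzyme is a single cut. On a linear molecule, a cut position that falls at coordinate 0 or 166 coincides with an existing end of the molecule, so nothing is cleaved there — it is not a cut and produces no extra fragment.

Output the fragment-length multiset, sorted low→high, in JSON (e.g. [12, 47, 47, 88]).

Per-enzyme occurrences:
  EstX (CTTAAGC, off=7): starts [39, 89, 118, 148] → cuts [46, 96, 125, 155]
  VbrX (TGGGAATC, off=8): starts [9, 74, 108, 125] → cuts [17, 82, 116, 133]
  JekIX (GCCTGGAT, off=8): starts [23, 50, 62, 134] → cuts [31, 58, 70, 142]
  AzqV (GAAT, off=2): starts [0, 5, 12, 34, 77, 96, 111, 128] → cuts [2, 7, 14, 36, 79, 98, 113, 130]

Pooled cuts: [2, 7, 14, 17, 31, 36, 46, 58, 70, 79, 82, 96, 98, 113, 116, 125, 130, 133, 142, 155]

Fragments:
  [0,2): 2 bp
  [2,7): 5 bp
  [7,14): 7 bp
  [14,17): 3 bp
  [17,31): 14 bp
  [31,36): 5 bp
  [36,46): 10 bp
  [46,58): 12 bp
  [58,70): 12 bp
  [70,79): 9 bp
  [79,82): 3 bp
  [82,96): 14 bp
  [96,98): 2 bp
  [98,113): 15 bp
  [113,116): 3 bp
  [116,125): 9 bp
  [125,130): 5 bp
  [130,133): 3 bp
  [133,142): 9 bp
  [142,155): 13 bp
  [155,166): 11 bp

[2,2,3,3,3,3,5,5,5,7,9,9,9,10,11,12,12,13,14,14,15]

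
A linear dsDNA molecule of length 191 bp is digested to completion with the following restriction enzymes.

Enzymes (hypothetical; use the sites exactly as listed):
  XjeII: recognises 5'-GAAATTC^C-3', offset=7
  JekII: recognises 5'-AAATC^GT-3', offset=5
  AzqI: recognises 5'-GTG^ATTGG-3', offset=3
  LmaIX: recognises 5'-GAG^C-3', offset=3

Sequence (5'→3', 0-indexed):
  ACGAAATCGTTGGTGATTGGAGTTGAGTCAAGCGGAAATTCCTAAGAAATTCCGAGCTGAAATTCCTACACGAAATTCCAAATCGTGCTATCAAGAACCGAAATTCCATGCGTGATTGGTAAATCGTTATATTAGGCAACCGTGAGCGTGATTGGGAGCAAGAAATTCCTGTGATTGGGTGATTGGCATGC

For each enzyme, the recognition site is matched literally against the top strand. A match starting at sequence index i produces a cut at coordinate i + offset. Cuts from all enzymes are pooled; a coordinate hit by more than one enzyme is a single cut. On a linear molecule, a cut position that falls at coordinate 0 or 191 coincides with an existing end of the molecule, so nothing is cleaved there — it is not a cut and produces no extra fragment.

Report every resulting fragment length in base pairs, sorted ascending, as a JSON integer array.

Site scan:
  XjeII (GAAATTCC, off=7): starts [34, 45, 58, 71, 99, 161] → cuts [41, 52, 65, 78, 106, 168]
  JekII (AAATCGT, off=5): starts [3, 79, 120] → cuts [8, 84, 125]
  AzqI (GTGATTGG, off=3): starts [12, 111, 147, 170, 178] → cuts [15, 114, 150, 173, 181]
  LmaIX (GAGC, off=3): starts [53, 143, 155] → cuts [56, 146, 158]

Pooled cuts: [8, 15, 41, 52, 56, 65, 78, 84, 106, 114, 125, 146, 150, 158, 168, 173, 181]

Fragments:
  [0,8): 8 bp
  [8,15): 7 bp
  [15,41): 26 bp
  [41,52): 11 bp
  [52,56): 4 bp
  [56,65): 9 bp
  [65,78): 13 bp
  [78,84): 6 bp
  [84,106): 22 bp
  [106,114): 8 bp
  [114,125): 11 bp
  [125,146): 21 bp
  [146,150): 4 bp
  [150,158): 8 bp
  [158,168): 10 bp
  [168,173): 5 bp
  [173,181): 8 bp
  [181,191): 10 bp

[4,4,5,6,7,8,8,8,8,9,10,10,11,11,13,21,22,26]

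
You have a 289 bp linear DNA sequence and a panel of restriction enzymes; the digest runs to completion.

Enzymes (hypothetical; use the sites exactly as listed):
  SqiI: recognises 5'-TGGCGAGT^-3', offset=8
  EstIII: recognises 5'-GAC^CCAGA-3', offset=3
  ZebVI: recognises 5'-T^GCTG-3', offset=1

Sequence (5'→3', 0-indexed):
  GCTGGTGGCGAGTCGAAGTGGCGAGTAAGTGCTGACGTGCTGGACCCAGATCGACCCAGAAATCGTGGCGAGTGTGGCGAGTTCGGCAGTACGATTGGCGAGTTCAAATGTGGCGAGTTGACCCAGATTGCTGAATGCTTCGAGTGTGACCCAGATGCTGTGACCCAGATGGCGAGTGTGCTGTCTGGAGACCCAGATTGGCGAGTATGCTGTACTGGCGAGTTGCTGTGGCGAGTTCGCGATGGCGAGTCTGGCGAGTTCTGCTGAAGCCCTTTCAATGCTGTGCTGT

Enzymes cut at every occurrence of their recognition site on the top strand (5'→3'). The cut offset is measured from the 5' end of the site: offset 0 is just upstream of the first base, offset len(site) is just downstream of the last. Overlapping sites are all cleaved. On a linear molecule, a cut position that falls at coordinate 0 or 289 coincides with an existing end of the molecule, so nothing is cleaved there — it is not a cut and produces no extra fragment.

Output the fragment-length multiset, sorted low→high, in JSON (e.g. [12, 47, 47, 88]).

Site scan:
  SqiI TGGCGAGT/8: at [5, 18, 65, 74, 95, 110, 169, 198, 215, 228, 242, 251] ⇒ [13, 26, 73, 82, 103, 118, 177, 206, 223, 236, 250, 259]
  EstIII GACCCAGA/3: at [42, 52, 119, 147, 161, 189] ⇒ [45, 55, 122, 150, 164, 192]
  ZebVI TGCTG/1: at [29, 37, 128, 155, 178, 207, 223, 261, 278, 283] ⇒ [30, 38, 129, 156, 179, 208, 224, 262, 279, 284]

Pooled cuts: [13, 26, 30, 38, 45, 55, 73, 82, 103, 118, 122, 129, 150, 156, 164, 177, 179, 192, 206, 208, 223, 224, 236, 250, 259, 262, 279, 284]

Fragment lengths:
  [0,13): 13 bp
  [13,26): 13 bp
  [26,30): 4 bp
  [30,38): 8 bp
  [38,45): 7 bp
  [45,55): 10 bp
  [55,73): 18 bp
  [73,82): 9 bp
  [82,103): 21 bp
  [103,118): 15 bp
  [118,122): 4 bp
  [122,129): 7 bp
  [129,150): 21 bp
  [150,156): 6 bp
  [156,164): 8 bp
  [164,177): 13 bp
  [177,179): 2 bp
  [179,192): 13 bp
  [192,206): 14 bp
  [206,208): 2 bp
  [208,223): 15 bp
  [223,224): 1 bp
  [224,236): 12 bp
  [236,250): 14 bp
  [250,259): 9 bp
  [259,262): 3 bp
  [262,279): 17 bp
  [279,284): 5 bp
  [284,289): 5 bp

[1,2,2,3,4,4,5,5,6,7,7,8,8,9,9,10,12,13,13,13,13,14,14,15,15,17,18,21,21]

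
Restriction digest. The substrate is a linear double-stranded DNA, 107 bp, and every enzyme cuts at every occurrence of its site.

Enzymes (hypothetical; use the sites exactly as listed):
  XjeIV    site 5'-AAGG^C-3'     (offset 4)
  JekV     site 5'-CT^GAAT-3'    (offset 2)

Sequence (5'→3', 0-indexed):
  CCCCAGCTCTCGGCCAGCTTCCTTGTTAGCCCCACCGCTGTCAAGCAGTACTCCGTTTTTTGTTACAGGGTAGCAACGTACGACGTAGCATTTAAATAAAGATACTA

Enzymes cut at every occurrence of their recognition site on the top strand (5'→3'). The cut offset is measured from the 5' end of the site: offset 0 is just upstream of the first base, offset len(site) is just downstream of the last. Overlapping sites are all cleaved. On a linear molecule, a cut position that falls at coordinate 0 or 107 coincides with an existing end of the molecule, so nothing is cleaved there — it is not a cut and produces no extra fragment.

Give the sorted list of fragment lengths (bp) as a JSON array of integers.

[107]

Scan for sites:
  XjeIV (AAGGC, off=4): no sites
  JekV (CTGAAT, off=2): no sites

Pooled cuts: ∅

Fragment lengths:
  no cuts → one linear fragment of 107 bp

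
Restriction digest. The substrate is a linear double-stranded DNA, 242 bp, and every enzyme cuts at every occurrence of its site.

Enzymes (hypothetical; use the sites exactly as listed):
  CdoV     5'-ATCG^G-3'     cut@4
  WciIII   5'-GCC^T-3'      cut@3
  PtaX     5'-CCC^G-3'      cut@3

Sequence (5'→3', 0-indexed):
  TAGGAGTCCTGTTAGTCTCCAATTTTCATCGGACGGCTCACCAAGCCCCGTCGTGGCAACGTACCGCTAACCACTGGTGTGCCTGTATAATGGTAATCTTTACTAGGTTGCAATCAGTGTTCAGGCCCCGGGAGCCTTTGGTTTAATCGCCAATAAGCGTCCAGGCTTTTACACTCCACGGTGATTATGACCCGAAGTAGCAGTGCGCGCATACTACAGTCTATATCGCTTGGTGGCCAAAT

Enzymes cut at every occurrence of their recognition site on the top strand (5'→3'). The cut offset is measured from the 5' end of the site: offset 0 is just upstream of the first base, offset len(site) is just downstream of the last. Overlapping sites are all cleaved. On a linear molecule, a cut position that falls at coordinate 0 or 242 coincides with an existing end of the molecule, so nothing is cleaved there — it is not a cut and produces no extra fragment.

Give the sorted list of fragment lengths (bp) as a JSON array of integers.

Per-enzyme occurrences:
  CdoV ATCGG/4: at [27] ⇒ [31]
  WciIII GCCT/3: at [80, 133] ⇒ [83, 136]
  PtaX CCCG/3: at [46, 126, 190] ⇒ [49, 129, 193]

Pooled cuts: [31, 49, 83, 129, 136, 193]

Fragment lengths:
  [0,31): 31 bp
  [31,49): 18 bp
  [49,83): 34 bp
  [83,129): 46 bp
  [129,136): 7 bp
  [136,193): 57 bp
  [193,242): 49 bp

[7,18,31,34,46,49,57]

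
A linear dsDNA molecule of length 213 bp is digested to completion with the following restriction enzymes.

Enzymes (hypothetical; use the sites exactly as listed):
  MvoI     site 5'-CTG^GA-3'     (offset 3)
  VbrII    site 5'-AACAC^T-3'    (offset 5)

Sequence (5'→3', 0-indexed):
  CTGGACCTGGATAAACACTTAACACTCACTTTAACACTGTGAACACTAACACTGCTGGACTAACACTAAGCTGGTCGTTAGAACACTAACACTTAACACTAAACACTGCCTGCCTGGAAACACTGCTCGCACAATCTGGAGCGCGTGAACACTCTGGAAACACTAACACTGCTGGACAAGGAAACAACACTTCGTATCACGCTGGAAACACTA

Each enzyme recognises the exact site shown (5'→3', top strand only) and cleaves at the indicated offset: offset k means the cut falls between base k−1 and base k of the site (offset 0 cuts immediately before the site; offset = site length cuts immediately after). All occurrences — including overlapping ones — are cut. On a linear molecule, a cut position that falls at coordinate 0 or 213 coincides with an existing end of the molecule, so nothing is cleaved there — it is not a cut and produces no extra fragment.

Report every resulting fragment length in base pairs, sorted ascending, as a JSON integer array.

[2,3,4,5,5,6,6,6,6,7,7,7,7,7,7,9,9,9,10,12,14,14,15,16,20]

Per-enzyme occurrences:
  MvoI CTGGA/3: at [0, 6, 54, 113, 135, 153, 171, 201] ⇒ [3, 9, 57, 116, 138, 156, 174, 204]
  VbrII AACACT/5: at [13, 20, 32, 41, 47, 61, 81, 87, 94, 101, 118, 147, 158, 164, 185, 206] ⇒ [18, 25, 37, 46, 52, 66, 86, 92, 99, 106, 123, 152, 163, 169, 190, 211]

Pooled cuts: [3, 9, 18, 25, 37, 46, 52, 57, 66, 86, 92, 99, 106, 116, 123, 138, 152, 156, 163, 169, 174, 190, 204, 211]

Fragment lengths:
  [0,3): 3 bp
  [3,9): 6 bp
  [9,18): 9 bp
  [18,25): 7 bp
  [25,37): 12 bp
  [37,46): 9 bp
  [46,52): 6 bp
  [52,57): 5 bp
  [57,66): 9 bp
  [66,86): 20 bp
  [86,92): 6 bp
  [92,99): 7 bp
  [99,106): 7 bp
  [106,116): 10 bp
  [116,123): 7 bp
  [123,138): 15 bp
  [138,152): 14 bp
  [152,156): 4 bp
  [156,163): 7 bp
  [163,169): 6 bp
  [169,174): 5 bp
  [174,190): 16 bp
  [190,204): 14 bp
  [204,211): 7 bp
  [211,213): 2 bp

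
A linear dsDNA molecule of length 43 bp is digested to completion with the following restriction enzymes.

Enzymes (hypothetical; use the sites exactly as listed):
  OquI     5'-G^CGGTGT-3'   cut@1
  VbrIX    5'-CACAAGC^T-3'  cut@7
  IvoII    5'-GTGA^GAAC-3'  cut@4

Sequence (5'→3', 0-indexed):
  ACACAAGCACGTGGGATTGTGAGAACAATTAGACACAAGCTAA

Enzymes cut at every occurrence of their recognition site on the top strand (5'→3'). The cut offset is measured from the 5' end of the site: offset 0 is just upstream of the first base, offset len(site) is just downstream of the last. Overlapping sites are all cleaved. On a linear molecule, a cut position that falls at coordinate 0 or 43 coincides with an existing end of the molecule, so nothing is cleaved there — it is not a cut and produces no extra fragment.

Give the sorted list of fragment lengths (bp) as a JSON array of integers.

Site scan:
  OquI (GCGGTGT, off=1): no sites
  VbrIX CACAAGCT/7: at [33] ⇒ [40]
  IvoII GTGAGAAC/4: at [18] ⇒ [22]

All cut coordinates (distinct, sorted): [22, 40]

Fragments:
  [0,22): 22 bp
  [22,40): 18 bp
  [40,43): 3 bp

[3,18,22]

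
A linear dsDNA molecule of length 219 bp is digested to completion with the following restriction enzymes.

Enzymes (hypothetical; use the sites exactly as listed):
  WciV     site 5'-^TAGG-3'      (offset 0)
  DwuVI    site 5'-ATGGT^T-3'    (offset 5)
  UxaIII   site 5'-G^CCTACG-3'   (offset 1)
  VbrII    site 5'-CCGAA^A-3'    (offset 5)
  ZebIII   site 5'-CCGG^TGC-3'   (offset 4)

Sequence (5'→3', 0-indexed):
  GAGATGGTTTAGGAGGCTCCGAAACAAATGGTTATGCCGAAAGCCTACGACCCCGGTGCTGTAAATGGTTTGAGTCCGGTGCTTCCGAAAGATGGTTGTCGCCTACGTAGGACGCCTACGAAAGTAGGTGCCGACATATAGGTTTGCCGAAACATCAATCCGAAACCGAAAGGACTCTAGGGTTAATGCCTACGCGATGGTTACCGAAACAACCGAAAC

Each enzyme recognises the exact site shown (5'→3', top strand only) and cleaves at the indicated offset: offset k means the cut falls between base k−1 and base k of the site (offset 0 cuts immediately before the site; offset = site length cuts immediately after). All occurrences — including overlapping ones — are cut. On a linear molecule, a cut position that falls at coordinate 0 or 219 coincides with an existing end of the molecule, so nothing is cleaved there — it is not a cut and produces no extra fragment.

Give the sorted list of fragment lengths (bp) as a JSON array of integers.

Site scan:
  WciV TAGG/0: at [9, 107, 124, 138, 177] ⇒ [9, 107, 124, 138, 177]
  DwuVI ATGGTT/5: at [3, 27, 64, 91, 196] ⇒ [8, 32, 69, 96, 201]
  UxaIII GCCTACG/1: at [42, 100, 113, 187] ⇒ [43, 101, 114, 188]
  VbrII CCGAAA/5: at [18, 36, 84, 146, 159, 165, 203, 212] ⇒ [23, 41, 89, 151, 164, 170, 208, 217]
  ZebIII CCGGTGC/4: at [52, 75] ⇒ [56, 79]

All cut coordinates (distinct, sorted): [8, 9, 23, 32, 41, 43, 56, 69, 79, 89, 96, 101, 107, 114, 124, 138, 151, 164, 170, 177, 188, 201, 208, 217]

Fragment lengths:
  [0,8): 8 bp
  [8,9): 1 bp
  [9,23): 14 bp
  [23,32): 9 bp
  [32,41): 9 bp
  [41,43): 2 bp
  [43,56): 13 bp
  [56,69): 13 bp
  [69,79): 10 bp
  [79,89): 10 bp
  [89,96): 7 bp
  [96,101): 5 bp
  [101,107): 6 bp
  [107,114): 7 bp
  [114,124): 10 bp
  [124,138): 14 bp
  [138,151): 13 bp
  [151,164): 13 bp
  [164,170): 6 bp
  [170,177): 7 bp
  [177,188): 11 bp
  [188,201): 13 bp
  [201,208): 7 bp
  [208,217): 9 bp
  [217,219): 2 bp

[1,2,2,5,6,6,7,7,7,7,8,9,9,9,10,10,10,11,13,13,13,13,13,14,14]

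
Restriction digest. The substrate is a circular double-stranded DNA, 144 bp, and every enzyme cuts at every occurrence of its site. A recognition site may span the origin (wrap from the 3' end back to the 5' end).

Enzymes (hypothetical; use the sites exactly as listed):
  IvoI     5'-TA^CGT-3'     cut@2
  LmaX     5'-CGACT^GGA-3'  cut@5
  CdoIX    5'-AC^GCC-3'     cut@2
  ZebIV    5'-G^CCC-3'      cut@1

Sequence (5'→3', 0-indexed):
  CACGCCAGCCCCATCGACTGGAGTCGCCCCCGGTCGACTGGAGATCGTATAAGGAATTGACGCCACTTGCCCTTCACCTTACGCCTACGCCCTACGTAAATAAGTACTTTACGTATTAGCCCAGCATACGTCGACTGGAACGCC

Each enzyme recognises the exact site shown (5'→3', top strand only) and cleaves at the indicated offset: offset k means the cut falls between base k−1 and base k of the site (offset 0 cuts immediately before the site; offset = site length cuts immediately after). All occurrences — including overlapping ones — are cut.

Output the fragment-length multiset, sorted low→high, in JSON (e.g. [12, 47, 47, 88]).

Site scan:
  IvoI TACGT/2: at [92, 109, 126] ⇒ [94, 111, 128]
  LmaX CGACTGGA/5: at [14, 34, 131] ⇒ [19, 39, 136]
  CdoIX ACGCC/2: at [1, 59, 80, 86, 139] ⇒ [3, 61, 82, 88, 141]
  ZebIV GCCC/1: at [7, 25, 68, 88, 118, 141] ⇒ [8, 26, 69, 89, 119, 142]

Pooled cuts: [3, 8, 19, 26, 39, 61, 69, 82, 88, 89, 94, 111, 119, 128, 136, 141, 142]

Fragments:
  3→8: 5 bp
  8→19: 11 bp
  19→26: 7 bp
  26→39: 13 bp
  39→61: 22 bp
  61→69: 8 bp
  69→82: 13 bp
  82→88: 6 bp
  88→89: 1 bp
  89→94: 5 bp
  94→111: 17 bp
  111→119: 8 bp
  119→128: 9 bp
  128→136: 8 bp
  136→141: 5 bp
  141→142: 1 bp
  142→3 (wrap): 144-142+3 = 5 bp

[1,1,5,5,5,5,6,7,8,8,8,9,11,13,13,17,22]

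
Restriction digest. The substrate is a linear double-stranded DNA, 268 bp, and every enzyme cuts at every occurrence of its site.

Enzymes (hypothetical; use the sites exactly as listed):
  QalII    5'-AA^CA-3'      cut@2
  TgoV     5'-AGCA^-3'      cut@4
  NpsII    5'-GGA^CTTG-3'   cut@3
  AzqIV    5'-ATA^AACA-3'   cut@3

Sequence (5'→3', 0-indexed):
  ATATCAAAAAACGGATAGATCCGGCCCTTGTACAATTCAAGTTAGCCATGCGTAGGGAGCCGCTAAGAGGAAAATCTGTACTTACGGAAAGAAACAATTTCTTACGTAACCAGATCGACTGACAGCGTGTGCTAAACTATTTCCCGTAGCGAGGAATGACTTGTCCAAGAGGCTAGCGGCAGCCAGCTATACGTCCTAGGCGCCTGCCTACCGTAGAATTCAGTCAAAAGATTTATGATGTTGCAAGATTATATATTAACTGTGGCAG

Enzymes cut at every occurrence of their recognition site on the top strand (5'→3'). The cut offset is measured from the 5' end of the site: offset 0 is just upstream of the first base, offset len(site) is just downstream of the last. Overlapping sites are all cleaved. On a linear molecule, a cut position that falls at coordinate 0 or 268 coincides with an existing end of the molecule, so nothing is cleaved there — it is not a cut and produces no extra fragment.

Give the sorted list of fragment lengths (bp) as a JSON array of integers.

Per-enzyme occurrences:
  QalII AACA/2: at [92] ⇒ [94]
  TgoV (AGCA, off=4): no sites
  NpsII (GGACTTG, off=3): no sites
  AzqIV (ATAAACA, off=3): no sites

Pooled cuts: [94]

Fragment lengths:
  [0,94): 94 bp
  [94,268): 174 bp

[94,174]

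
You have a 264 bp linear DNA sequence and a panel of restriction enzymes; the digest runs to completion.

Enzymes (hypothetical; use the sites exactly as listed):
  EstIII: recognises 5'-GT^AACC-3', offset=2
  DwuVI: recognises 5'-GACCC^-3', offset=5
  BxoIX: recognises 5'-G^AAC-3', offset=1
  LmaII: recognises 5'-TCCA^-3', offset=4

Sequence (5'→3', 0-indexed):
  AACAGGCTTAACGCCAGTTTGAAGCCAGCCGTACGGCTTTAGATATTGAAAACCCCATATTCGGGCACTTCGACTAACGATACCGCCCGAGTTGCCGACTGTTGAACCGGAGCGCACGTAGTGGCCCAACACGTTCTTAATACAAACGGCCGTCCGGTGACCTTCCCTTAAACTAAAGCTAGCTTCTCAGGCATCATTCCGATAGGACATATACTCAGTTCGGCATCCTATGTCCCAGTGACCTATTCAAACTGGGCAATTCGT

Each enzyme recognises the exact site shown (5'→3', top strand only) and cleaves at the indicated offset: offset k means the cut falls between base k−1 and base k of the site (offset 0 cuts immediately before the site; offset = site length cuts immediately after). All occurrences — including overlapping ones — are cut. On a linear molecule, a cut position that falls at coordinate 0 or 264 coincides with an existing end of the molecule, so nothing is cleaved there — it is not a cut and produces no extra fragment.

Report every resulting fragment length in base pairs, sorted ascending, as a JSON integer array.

[104,160]

Per-enzyme occurrences:
  EstIII (GTAACC, off=2): no sites
  DwuVI (GACCC, off=5): no sites
  BxoIX GAAC/1: at [103] ⇒ [104]
  LmaII (TCCA, off=4): no sites

All cut coordinates (distinct, sorted): [104]

Fragments:
  [0,104): 104 bp
  [104,264): 160 bp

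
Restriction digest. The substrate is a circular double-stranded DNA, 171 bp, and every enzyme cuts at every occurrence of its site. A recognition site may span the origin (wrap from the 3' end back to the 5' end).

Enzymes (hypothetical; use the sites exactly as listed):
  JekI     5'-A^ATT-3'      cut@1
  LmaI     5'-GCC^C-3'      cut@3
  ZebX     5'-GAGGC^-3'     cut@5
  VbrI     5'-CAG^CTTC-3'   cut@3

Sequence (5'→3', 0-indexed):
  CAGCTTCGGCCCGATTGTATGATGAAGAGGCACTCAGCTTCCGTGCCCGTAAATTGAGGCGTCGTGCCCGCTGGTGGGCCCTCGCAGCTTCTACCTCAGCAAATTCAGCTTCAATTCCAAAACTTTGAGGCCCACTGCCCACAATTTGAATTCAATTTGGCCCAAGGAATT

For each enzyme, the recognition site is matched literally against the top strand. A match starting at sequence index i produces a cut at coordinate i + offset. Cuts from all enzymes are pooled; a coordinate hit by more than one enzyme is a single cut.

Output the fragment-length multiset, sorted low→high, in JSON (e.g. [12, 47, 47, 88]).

Site scan:
  JekI AATT/1: at [51, 101, 112, 142, 148, 153, 167] ⇒ [52, 102, 113, 143, 149, 154, 168]
  LmaI GCCC/3: at [8, 44, 65, 77, 129, 136, 159] ⇒ [11, 47, 68, 80, 132, 139, 162]
  ZebX GAGGC/5: at [26, 55, 126] ⇒ [31, 60, 131]
  VbrI CAGCTTC/3: at [0, 34, 84, 105] ⇒ [3, 37, 87, 108]

Pooled cuts: [3, 11, 31, 37, 47, 52, 60, 68, 80, 87, 102, 108, 113, 131, 132, 139, 143, 149, 154, 162, 168]

Fragment lengths:
  3→11: 8 bp
  11→31: 20 bp
  31→37: 6 bp
  37→47: 10 bp
  47→52: 5 bp
  52→60: 8 bp
  60→68: 8 bp
  68→80: 12 bp
  80→87: 7 bp
  87→102: 15 bp
  102→108: 6 bp
  108→113: 5 bp
  113→131: 18 bp
  131→132: 1 bp
  132→139: 7 bp
  139→143: 4 bp
  143→149: 6 bp
  149→154: 5 bp
  154→162: 8 bp
  162→168: 6 bp
  168→3 (wrap): 171-168+3 = 6 bp

[1,4,5,5,5,6,6,6,6,6,7,7,8,8,8,8,10,12,15,18,20]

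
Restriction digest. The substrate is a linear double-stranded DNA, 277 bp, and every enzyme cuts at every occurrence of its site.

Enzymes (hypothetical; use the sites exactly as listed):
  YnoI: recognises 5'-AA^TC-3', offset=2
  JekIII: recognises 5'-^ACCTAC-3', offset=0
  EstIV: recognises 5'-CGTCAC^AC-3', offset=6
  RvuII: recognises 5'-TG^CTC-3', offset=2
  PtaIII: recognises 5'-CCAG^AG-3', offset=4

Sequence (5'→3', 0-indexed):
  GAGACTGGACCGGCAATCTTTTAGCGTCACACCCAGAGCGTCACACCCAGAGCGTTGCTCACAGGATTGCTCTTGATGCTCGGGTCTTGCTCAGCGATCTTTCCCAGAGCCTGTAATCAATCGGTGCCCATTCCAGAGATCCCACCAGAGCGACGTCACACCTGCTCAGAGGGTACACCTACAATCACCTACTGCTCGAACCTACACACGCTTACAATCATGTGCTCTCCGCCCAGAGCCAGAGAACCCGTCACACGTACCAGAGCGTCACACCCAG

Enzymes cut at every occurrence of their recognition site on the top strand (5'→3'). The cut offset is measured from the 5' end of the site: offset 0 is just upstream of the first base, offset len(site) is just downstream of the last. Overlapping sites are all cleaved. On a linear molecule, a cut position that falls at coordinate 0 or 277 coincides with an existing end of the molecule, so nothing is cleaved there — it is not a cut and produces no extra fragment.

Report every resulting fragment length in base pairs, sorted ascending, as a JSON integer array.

[2,4,5,5,6,6,6,6,7,7,8,8,8,8,9,9,9,11,11,12,12,12,12,12,14,16,16,18,18]

Per-enzyme occurrences:
  YnoI AATC/2: at [14, 114, 118, 182, 215] ⇒ [16, 116, 120, 184, 217]
  JekIII ACCTAC/0: at [176, 186, 199] ⇒ [176, 186, 199]
  EstIV CGTCACAC/6: at [24, 38, 153, 248, 265] ⇒ [30, 44, 159, 254, 271]
  RvuII TGCTC/2: at [55, 67, 76, 87, 162, 192, 222] ⇒ [57, 69, 78, 89, 164, 194, 224]
  PtaIII CCAGAG/4: at [32, 46, 103, 132, 144, 232, 238, 259] ⇒ [36, 50, 107, 136, 148, 236, 242, 263]

All cut coordinates (distinct, sorted): [16, 30, 36, 44, 50, 57, 69, 78, 89, 107, 116, 120, 136, 148, 159, 164, 176, 184, 186, 194, 199, 217, 224, 236, 242, 254, 263, 271]

Fragments:
  [0,16): 16 bp
  [16,30): 14 bp
  [30,36): 6 bp
  [36,44): 8 bp
  [44,50): 6 bp
  [50,57): 7 bp
  [57,69): 12 bp
  [69,78): 9 bp
  [78,89): 11 bp
  [89,107): 18 bp
  [107,116): 9 bp
  [116,120): 4 bp
  [120,136): 16 bp
  [136,148): 12 bp
  [148,159): 11 bp
  [159,164): 5 bp
  [164,176): 12 bp
  [176,184): 8 bp
  [184,186): 2 bp
  [186,194): 8 bp
  [194,199): 5 bp
  [199,217): 18 bp
  [217,224): 7 bp
  [224,236): 12 bp
  [236,242): 6 bp
  [242,254): 12 bp
  [254,263): 9 bp
  [263,271): 8 bp
  [271,277): 6 bp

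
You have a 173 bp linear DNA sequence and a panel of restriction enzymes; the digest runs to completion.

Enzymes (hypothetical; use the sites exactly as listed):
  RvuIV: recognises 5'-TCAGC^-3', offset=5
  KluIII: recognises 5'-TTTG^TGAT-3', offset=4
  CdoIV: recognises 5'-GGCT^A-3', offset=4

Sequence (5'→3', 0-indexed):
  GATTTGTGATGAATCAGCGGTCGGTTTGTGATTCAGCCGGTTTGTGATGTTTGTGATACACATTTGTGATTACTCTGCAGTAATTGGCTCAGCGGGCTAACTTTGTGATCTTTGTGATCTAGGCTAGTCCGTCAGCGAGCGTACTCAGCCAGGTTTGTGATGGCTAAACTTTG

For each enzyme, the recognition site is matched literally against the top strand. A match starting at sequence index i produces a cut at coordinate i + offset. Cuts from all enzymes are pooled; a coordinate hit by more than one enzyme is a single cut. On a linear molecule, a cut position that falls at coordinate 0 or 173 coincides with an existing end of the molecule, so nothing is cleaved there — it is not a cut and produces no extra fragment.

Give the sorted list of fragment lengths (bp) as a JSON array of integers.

[5,6,7,7,8,8,8,9,9,9,10,11,11,12,13,13,27]

Site scan:
  RvuIV (TCAGC, off=5): starts [13, 32, 88, 131, 144] → cuts [18, 37, 93, 136, 149]
  KluIII (TTTGTGAT, off=4): starts [2, 24, 40, 49, 62, 101, 110, 153] → cuts [6, 28, 44, 53, 66, 105, 114, 157]
  CdoIV (GGCTA, off=4): starts [94, 121, 161] → cuts [98, 125, 165]

All cut coordinates (distinct, sorted): [6, 18, 28, 37, 44, 53, 66, 93, 98, 105, 114, 125, 136, 149, 157, 165]

Fragment lengths:
  [0,6): 6 bp
  [6,18): 12 bp
  [18,28): 10 bp
  [28,37): 9 bp
  [37,44): 7 bp
  [44,53): 9 bp
  [53,66): 13 bp
  [66,93): 27 bp
  [93,98): 5 bp
  [98,105): 7 bp
  [105,114): 9 bp
  [114,125): 11 bp
  [125,136): 11 bp
  [136,149): 13 bp
  [149,157): 8 bp
  [157,165): 8 bp
  [165,173): 8 bp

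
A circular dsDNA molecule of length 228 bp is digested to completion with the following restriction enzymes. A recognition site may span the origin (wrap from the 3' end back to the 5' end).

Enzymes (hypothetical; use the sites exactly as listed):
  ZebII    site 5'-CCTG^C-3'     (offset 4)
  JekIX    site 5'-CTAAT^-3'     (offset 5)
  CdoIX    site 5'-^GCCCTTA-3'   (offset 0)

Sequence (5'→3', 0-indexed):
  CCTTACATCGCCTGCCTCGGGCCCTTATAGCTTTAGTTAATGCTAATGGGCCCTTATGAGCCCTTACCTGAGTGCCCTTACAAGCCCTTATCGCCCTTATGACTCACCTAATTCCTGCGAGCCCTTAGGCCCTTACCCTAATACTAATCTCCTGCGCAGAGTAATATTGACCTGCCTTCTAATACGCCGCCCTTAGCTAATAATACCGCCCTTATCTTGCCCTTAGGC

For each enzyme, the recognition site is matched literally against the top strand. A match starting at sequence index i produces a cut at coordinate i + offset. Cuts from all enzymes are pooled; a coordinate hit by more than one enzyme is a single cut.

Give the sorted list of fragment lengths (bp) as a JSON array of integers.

[2,3,5,5,6,6,6,6,8,8,9,9,10,10,11,13,14,14,16,20,20,27]

Per-enzyme occurrences:
  ZebII CCTGC/4: at [10, 113, 150, 170] ⇒ [14, 117, 154, 174]
  JekIX CTAAT/5: at [42, 107, 137, 143, 178, 196] ⇒ [47, 112, 142, 148, 183, 201]
  CdoIX GCCCTTA/0: at [20, 49, 59, 73, 83, 92, 120, 128, 188, 207, 218, 226] ⇒ [20, 49, 59, 73, 83, 92, 120, 128, 188, 207, 218, 226]

Pooled cuts: [14, 20, 47, 49, 59, 73, 83, 92, 112, 117, 120, 128, 142, 148, 154, 174, 183, 188, 201, 207, 218, 226]

Fragments:
  14→20: 6 bp
  20→47: 27 bp
  47→49: 2 bp
  49→59: 10 bp
  59→73: 14 bp
  73→83: 10 bp
  83→92: 9 bp
  92→112: 20 bp
  112→117: 5 bp
  117→120: 3 bp
  120→128: 8 bp
  128→142: 14 bp
  142→148: 6 bp
  148→154: 6 bp
  154→174: 20 bp
  174→183: 9 bp
  183→188: 5 bp
  188→201: 13 bp
  201→207: 6 bp
  207→218: 11 bp
  218→226: 8 bp
  226→14 (wrap): 228-226+14 = 16 bp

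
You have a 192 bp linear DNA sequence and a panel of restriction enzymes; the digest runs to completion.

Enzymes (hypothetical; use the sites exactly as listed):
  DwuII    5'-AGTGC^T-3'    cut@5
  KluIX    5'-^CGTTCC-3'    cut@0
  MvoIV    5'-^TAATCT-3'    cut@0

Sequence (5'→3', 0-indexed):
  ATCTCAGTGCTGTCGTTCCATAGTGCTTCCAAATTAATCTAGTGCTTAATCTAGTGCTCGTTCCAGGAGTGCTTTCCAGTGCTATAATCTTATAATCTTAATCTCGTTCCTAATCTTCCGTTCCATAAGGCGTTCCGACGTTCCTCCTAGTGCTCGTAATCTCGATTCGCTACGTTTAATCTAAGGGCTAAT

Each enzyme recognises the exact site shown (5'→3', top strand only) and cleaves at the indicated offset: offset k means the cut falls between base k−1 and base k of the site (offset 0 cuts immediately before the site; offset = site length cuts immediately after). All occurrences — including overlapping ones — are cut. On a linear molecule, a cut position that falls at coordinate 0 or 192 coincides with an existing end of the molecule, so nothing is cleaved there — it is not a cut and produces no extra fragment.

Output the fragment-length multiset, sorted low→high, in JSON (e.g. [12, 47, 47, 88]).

[1,1,2,3,3,6,6,6,8,8,8,8,10,10,11,11,12,13,14,15,16,20]

Scan for sites:
  DwuII AGTGCT/5: at [5, 21, 40, 52, 67, 77, 148] ⇒ [10, 26, 45, 57, 72, 82, 153]
  KluIX CGTTCC/0: at [13, 58, 104, 118, 130, 138] ⇒ [13, 58, 104, 118, 130, 138]
  MvoIV TAATCT/0: at [34, 46, 84, 92, 98, 110, 156, 176] ⇒ [34, 46, 84, 92, 98, 110, 156, 176]

All cut coordinates (distinct, sorted): [10, 13, 26, 34, 45, 46, 57, 58, 72, 82, 84, 92, 98, 104, 110, 118, 130, 138, 153, 156, 176]

Fragments:
  [0,10): 10 bp
  [10,13): 3 bp
  [13,26): 13 bp
  [26,34): 8 bp
  [34,45): 11 bp
  [45,46): 1 bp
  [46,57): 11 bp
  [57,58): 1 bp
  [58,72): 14 bp
  [72,82): 10 bp
  [82,84): 2 bp
  [84,92): 8 bp
  [92,98): 6 bp
  [98,104): 6 bp
  [104,110): 6 bp
  [110,118): 8 bp
  [118,130): 12 bp
  [130,138): 8 bp
  [138,153): 15 bp
  [153,156): 3 bp
  [156,176): 20 bp
  [176,192): 16 bp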